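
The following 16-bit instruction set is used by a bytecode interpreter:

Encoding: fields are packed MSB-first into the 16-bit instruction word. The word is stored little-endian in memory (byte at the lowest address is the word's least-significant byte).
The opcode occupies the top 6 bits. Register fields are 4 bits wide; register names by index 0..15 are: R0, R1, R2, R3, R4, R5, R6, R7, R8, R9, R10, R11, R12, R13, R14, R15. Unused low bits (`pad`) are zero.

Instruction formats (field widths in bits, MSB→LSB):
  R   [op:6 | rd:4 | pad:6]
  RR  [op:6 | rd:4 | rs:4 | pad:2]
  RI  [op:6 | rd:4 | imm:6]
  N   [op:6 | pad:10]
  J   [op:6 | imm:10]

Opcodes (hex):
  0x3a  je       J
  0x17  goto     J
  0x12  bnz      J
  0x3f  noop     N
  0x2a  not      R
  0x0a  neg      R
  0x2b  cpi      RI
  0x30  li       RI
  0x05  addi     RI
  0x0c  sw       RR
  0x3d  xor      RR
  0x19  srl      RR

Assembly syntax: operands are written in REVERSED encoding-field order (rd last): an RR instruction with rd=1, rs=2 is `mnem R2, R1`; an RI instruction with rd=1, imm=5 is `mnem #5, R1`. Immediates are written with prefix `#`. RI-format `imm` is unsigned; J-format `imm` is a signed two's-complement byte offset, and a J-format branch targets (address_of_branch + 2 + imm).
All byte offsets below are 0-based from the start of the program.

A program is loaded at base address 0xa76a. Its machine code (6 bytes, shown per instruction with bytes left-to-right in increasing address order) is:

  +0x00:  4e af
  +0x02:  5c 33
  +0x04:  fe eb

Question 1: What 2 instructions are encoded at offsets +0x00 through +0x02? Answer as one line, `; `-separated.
off 0x00: read 4e af as little → 0xaf4e
  opcode bits[15:10]=0x2b: cpi/RI
  rd@[9:6]=0xd ⇒ R13
  imm@[5:0]=0xe ⇒ #14
off 0x02: read 5c 33 as little → 0x335c
  opcode bits[15:10]=0xc: sw/RR
  rd@[9:6]=0xd ⇒ R13
  rs@[5:2]=0x7 ⇒ R7

cpi #14, R13; sw R7, R13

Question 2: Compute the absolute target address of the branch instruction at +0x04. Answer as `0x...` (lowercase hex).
@+04  little-endian(fe eb) = 0xebfe
  op=0xebfe>>10=0x3a ⇒ je (J)
  imm@[9:0]=0x3fe (s10→-2) ⇒ #-2
  target = base 0xa76a + off 0x04 + 2 + imm -2 = 0xa76e

0xa76e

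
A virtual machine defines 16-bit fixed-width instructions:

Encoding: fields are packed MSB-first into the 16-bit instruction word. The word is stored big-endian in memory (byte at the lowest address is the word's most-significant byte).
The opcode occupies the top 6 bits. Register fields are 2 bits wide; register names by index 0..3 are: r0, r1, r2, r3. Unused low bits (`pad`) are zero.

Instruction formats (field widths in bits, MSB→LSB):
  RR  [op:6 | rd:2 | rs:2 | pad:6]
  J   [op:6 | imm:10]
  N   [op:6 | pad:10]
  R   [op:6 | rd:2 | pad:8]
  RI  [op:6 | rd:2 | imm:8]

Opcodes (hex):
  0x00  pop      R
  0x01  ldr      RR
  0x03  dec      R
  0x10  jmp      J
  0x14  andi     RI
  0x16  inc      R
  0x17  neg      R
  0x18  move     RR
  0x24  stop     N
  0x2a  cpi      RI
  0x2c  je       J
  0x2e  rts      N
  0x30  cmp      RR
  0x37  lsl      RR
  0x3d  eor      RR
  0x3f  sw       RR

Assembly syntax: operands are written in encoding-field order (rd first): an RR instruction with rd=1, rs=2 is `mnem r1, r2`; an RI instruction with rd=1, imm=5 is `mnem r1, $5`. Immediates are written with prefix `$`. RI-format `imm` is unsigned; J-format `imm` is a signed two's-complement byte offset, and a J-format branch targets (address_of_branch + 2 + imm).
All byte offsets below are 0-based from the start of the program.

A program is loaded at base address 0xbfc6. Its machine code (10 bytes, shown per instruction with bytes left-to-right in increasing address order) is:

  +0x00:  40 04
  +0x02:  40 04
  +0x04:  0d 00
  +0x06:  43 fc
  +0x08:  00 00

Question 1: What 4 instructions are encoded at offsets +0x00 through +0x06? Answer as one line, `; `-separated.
[00] 40 04 → 0x4004
  opcode bits[15:10]=0x10: jmp/J
  imm: (w>>0)&0x3ff=0x4 → $4
[02] 40 04 → 0x4004
  opcode bits[15:10]=0x10: jmp/J
  imm: (w>>0)&0x3ff=0x4 → $4
[04] 0d 00 → 0x0d00
  opcode bits[15:10]=0x3: dec/R
  rd: (w>>8)&0x3=0x1 → r1
[06] 43 fc → 0x43fc
  opcode bits[15:10]=0x10: jmp/J
  imm: (w>>0)&0x3ff=0x3fc (s10→-4) → $-4

jmp $4; jmp $4; dec r1; jmp $-4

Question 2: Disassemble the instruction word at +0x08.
[08] 00 00 → 0x0000
  op=0x0000>>10=0x0 ⇒ pop (R)
  [9:8] rd=0 = r0

pop r0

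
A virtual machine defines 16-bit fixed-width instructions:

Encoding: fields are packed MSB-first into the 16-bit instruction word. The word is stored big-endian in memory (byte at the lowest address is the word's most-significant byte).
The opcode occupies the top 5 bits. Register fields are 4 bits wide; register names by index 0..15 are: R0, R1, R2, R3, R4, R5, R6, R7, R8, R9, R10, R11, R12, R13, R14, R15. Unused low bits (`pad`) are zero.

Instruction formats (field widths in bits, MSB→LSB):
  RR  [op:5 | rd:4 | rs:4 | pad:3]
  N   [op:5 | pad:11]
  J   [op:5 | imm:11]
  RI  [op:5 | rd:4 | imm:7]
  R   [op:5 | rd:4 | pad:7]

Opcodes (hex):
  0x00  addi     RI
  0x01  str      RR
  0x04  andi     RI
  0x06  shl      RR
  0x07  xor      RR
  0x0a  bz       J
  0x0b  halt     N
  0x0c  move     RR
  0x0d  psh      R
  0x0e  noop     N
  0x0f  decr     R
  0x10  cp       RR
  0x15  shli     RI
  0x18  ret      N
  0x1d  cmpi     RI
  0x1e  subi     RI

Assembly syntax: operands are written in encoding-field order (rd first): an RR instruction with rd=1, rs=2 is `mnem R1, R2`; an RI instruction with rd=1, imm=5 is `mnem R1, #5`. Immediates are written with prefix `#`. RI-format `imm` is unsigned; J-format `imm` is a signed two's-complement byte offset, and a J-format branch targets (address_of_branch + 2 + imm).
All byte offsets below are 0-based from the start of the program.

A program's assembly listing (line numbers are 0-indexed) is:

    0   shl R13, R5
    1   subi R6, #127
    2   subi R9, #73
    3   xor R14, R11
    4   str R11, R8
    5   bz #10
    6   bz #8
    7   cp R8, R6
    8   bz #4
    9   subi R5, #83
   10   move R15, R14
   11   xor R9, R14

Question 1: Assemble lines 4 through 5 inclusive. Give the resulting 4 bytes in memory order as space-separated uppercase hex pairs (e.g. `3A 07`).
0D C0 50 0A

4. str fields op=0x1:5|rd=11:4|rs=8:4|pad=0:3 → word 0dc0h → 0d c0
5. bz fields op=0xa:5|imm=10:11 → word 500ah → 50 0a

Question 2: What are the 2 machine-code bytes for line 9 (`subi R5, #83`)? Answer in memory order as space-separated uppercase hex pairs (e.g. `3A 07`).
F2 D3

line 9 (subi): pack op=0x1e:5|rd=5:4|imm=83:7 = 0xf2d3; big→ f2 d3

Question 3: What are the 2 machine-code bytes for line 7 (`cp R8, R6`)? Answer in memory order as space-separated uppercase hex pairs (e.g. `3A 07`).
84 30

L7: cp op=0x10:5|rd=8:4|rs=6:4|pad=0:3 ⇒ 0x8430 ⇒ big 84 30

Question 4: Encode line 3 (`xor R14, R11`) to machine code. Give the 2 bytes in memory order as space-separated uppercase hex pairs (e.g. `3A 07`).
3F 58

3. xor fields op=0x7:5|rd=14:4|rs=11:4|pad=0:3 → word 3f58h → 3f 58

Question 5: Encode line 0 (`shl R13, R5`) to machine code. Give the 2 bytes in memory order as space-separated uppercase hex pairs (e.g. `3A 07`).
36 A8

L0: shl op=0x6:5|rd=13:4|rs=5:4|pad=0:3 ⇒ 0x36a8 ⇒ big 36 a8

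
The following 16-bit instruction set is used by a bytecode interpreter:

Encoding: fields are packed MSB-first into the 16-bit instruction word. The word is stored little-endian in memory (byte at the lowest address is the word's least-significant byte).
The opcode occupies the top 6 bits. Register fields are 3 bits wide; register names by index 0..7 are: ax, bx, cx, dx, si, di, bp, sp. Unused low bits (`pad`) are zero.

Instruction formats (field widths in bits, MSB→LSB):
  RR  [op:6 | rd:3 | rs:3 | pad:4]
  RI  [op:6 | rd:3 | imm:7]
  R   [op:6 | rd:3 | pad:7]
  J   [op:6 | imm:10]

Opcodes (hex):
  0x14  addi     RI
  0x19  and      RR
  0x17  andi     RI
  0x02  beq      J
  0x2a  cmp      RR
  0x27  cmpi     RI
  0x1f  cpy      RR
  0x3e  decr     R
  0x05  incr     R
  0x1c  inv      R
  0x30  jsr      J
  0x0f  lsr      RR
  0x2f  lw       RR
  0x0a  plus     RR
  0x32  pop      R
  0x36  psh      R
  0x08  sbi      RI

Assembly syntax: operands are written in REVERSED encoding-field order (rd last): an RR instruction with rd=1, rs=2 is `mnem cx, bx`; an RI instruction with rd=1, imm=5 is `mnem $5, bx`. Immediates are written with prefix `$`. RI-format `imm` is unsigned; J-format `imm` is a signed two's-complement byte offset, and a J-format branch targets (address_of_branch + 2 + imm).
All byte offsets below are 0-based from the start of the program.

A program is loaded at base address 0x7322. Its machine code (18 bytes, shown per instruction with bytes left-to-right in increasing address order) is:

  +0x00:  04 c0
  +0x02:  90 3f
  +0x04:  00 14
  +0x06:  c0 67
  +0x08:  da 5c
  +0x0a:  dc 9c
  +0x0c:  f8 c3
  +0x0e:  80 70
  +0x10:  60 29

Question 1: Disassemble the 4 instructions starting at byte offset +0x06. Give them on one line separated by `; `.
@+06  little-endian(c0 67) = 0x67c0
  op=0x67c0>>10=0x19 ⇒ and (RR)
  rd@[9:7]=0x7 ⇒ sp
  rs@[6:4]=0x4 ⇒ si
@+08  little-endian(da 5c) = 0x5cda
  op=0x5cda>>10=0x17 ⇒ andi (RI)
  rd@[9:7]=0x1 ⇒ bx
  imm@[6:0]=0x5a ⇒ $90
@+0a  little-endian(dc 9c) = 0x9cdc
  op=0x9cdc>>10=0x27 ⇒ cmpi (RI)
  rd@[9:7]=0x1 ⇒ bx
  imm@[6:0]=0x5c ⇒ $92
@+0c  little-endian(f8 c3) = 0xc3f8
  op=0xc3f8>>10=0x30 ⇒ jsr (J)
  imm@[9:0]=0x3f8 (s10→-8) ⇒ $-8

and si, sp; andi $90, bx; cmpi $92, bx; jsr $-8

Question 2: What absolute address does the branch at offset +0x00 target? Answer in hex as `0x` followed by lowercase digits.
0x7328

[00] 04 c0 → 0xc004
  opcode bits[15:10]=0x30: jsr/J
  [9:0] imm=4 = $4
  target = base 0x7322 + off 0x00 + 2 + imm 4 = 0x7328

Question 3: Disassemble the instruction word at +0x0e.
off 0x0e: read 80 70 as little → 0x7080
  opcode bits[15:10]=0x1c: inv/R
  rd: (w>>7)&0x7=0x1 → bx

inv bx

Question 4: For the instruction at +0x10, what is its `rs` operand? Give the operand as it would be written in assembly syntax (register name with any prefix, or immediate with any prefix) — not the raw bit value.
+0x10: 60 29 ⇒ word 0x2960 (little)
  opcode bits[15:10]=0xa: plus/RR
  rd: (w>>7)&0x7=0x2 → cx
  rs: (w>>4)&0x7=0x6 → bp

bp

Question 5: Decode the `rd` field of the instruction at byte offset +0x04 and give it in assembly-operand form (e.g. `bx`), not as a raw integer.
@+04  little-endian(00 14) = 0x1400
  op=0x1400>>10=0x5 ⇒ incr (R)
  rd: (w>>7)&0x7=0x0 → ax

ax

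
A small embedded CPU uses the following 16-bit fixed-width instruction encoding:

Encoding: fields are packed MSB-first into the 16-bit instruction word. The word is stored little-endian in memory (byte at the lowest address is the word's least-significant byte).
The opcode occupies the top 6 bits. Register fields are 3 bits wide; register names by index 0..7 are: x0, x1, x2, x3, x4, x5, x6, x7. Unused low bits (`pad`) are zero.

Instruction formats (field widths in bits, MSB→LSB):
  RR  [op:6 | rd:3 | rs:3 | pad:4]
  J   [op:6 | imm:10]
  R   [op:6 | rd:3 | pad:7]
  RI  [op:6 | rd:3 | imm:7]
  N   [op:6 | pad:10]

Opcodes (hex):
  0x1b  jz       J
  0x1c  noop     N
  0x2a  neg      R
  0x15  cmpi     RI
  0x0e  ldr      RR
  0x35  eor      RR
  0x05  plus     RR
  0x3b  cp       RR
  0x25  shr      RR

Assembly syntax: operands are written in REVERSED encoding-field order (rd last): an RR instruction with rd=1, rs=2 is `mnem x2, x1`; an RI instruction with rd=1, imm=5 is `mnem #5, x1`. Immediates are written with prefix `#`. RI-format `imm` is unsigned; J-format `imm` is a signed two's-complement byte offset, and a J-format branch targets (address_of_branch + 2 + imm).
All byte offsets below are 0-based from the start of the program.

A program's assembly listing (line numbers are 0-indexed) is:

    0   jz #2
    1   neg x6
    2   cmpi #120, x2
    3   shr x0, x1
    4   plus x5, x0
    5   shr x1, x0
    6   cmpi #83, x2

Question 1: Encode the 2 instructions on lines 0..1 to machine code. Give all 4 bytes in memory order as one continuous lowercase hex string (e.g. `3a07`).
L0: jz op=0x1b:6|imm=2:10 ⇒ 0x6c02 ⇒ little 02 6c
L1: neg op=0x2a:6|rd=6:3|pad=0:7 ⇒ 0xab00 ⇒ little 00 ab

026c00ab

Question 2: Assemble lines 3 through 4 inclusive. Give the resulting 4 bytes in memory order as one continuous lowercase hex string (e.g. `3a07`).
line 3 (shr): pack op=0x25:6|rd=1:3|rs=0:3|pad=0:4 = 0x9480; little→ 80 94
line 4 (plus): pack op=0x5:6|rd=0:3|rs=5:3|pad=0:4 = 0x1450; little→ 50 14

80945014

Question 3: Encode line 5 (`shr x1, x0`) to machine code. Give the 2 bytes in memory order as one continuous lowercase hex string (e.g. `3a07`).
L5: shr op=0x25:6|rd=0:3|rs=1:3|pad=0:4 ⇒ 0x9410 ⇒ little 10 94

1094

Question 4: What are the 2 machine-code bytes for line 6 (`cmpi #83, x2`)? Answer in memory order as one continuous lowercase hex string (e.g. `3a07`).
line 6 (cmpi): pack op=0x15:6|rd=2:3|imm=83:7 = 0x5553; little→ 53 55

5355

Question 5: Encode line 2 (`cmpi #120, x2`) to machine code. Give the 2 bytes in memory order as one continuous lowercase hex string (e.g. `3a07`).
line 2 (cmpi): pack op=0x15:6|rd=2:3|imm=120:7 = 0x5578; little→ 78 55

7855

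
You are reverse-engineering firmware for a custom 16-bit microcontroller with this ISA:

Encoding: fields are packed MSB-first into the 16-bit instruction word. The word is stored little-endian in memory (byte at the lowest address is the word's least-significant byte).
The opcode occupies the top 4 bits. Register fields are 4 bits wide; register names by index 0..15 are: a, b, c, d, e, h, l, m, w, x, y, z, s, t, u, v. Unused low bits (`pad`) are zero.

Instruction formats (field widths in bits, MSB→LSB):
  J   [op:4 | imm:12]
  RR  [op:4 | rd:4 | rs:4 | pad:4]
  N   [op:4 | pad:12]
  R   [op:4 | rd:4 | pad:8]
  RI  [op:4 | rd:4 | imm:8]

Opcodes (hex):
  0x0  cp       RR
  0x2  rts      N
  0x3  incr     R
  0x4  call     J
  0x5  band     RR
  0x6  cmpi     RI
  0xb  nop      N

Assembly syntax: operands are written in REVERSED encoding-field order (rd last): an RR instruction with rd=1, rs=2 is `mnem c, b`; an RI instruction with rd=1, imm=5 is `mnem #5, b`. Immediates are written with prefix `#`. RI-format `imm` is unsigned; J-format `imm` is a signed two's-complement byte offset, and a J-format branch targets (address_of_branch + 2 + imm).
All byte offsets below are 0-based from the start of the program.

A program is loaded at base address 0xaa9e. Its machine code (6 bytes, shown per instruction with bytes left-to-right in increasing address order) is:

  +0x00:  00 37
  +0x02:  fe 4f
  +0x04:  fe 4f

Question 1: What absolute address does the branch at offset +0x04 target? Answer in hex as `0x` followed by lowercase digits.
0xaaa2

@+04  little-endian(fe 4f) = 0x4ffe
  op=0x4ffe>>12=0x4 ⇒ call (J)
  imm@[11:0]=0xffe (s12→-2) ⇒ #-2
  target = base 0xaa9e + off 0x04 + 2 + imm -2 = 0xaaa2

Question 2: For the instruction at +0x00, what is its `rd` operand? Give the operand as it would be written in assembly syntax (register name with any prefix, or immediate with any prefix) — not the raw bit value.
off 0x00: read 00 37 as little → 0x3700
  top 4b → 0x3 → incr [R]
  [11:8] rd=7 = m

m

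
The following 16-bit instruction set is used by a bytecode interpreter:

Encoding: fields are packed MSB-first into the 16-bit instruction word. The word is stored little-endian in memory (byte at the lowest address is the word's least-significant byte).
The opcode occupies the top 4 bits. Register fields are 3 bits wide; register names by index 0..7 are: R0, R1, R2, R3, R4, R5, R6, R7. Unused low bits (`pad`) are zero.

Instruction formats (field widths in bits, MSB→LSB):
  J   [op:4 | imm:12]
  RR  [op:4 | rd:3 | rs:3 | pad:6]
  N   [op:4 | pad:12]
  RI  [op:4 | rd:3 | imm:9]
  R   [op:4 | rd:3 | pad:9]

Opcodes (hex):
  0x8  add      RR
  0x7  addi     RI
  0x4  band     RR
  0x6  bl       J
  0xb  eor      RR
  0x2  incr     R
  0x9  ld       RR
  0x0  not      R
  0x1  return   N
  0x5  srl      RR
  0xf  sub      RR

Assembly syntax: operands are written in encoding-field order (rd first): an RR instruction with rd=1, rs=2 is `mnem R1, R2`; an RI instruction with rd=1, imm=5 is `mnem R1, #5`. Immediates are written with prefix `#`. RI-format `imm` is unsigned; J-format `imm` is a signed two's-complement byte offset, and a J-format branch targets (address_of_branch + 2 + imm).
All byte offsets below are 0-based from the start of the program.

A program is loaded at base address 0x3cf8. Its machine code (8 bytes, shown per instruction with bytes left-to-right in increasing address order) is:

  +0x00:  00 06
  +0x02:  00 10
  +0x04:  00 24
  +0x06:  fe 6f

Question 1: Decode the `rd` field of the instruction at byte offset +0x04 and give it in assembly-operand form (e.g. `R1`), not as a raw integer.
R2

[04] 00 24 → 0x2400
  opcode bits[15:12]=0x2: incr/R
  rd: (w>>9)&0x7=0x2 → R2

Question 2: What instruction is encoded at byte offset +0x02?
return

[02] 00 10 → 0x1000
  op=0x1000>>12=0x1 ⇒ return (N)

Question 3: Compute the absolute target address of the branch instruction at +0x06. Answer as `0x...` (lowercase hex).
@+06  little-endian(fe 6f) = 0x6ffe
  op=0x6ffe>>12=0x6 ⇒ bl (J)
  imm: (w>>0)&0xfff=0xffe (s12→-2) → #-2
  target = base 0x3cf8 + off 0x06 + 2 + imm -2 = 0x3cfe

0x3cfe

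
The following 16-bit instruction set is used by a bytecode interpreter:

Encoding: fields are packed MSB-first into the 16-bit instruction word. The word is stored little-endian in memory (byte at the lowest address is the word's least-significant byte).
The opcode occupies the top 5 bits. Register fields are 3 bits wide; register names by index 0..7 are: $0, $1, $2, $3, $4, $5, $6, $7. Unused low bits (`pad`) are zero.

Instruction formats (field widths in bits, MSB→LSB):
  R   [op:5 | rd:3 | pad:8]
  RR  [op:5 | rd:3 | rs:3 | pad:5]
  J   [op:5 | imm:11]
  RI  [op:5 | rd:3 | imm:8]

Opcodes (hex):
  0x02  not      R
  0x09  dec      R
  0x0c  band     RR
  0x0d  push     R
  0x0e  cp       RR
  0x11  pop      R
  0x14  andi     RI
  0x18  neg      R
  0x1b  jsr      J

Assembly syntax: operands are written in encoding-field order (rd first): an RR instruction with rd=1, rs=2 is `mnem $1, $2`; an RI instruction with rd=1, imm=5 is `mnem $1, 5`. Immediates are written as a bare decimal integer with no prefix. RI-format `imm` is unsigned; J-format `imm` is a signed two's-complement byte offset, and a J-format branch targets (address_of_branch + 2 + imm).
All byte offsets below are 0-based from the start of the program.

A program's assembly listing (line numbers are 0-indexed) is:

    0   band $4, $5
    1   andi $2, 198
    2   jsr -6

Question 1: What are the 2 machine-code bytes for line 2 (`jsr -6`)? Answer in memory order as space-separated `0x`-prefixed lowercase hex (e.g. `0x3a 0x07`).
0xfa 0xdf

L2: jsr op=0x1b:5|imm=-6:11 ⇒ 0xdffa ⇒ little fa df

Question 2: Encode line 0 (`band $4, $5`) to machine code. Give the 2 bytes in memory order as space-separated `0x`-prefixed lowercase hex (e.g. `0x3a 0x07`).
0xa0 0x64

0. band fields op=0xc:5|rd=4:3|rs=5:3|pad=0:5 → word 64a0h → a0 64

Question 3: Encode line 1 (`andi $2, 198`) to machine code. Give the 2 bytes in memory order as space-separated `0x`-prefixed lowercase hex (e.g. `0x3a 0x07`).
0xc6 0xa2

1. andi fields op=0x14:5|rd=2:3|imm=198:8 → word a2c6h → c6 a2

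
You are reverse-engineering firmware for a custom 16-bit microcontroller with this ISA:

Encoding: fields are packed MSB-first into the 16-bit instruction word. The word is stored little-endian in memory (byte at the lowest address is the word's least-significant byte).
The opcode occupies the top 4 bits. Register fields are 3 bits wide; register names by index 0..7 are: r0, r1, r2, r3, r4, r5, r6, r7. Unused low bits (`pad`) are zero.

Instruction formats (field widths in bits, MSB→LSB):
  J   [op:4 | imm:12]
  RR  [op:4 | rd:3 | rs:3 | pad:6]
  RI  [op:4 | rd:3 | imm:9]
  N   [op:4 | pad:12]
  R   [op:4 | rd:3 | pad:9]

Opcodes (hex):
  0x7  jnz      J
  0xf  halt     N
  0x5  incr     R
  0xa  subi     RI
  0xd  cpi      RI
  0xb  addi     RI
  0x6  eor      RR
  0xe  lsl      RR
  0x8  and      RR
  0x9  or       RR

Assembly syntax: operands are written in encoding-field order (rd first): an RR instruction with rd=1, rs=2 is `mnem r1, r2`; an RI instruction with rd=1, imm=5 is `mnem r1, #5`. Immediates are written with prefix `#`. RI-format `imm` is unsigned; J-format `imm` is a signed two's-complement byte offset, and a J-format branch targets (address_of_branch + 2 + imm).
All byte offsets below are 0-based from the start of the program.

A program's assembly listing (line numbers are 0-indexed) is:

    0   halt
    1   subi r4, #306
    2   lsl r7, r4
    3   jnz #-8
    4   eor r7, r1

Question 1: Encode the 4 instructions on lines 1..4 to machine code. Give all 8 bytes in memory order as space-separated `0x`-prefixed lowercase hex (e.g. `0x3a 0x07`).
1. subi fields op=0xa:4|rd=4:3|imm=306:9 → word a932h → 32 a9
2. lsl fields op=0xe:4|rd=7:3|rs=4:3|pad=0:6 → word ef00h → 00 ef
3. jnz fields op=0x7:4|imm=-8:12 → word 7ff8h → f8 7f
4. eor fields op=0x6:4|rd=7:3|rs=1:3|pad=0:6 → word 6e40h → 40 6e

0x32 0xa9 0x00 0xef 0xf8 0x7f 0x40 0x6e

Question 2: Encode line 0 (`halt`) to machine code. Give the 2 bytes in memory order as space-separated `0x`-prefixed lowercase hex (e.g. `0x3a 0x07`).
0x00 0xf0

L0: halt op=0xf:4|pad=0:12 ⇒ 0xf000 ⇒ little 00 f0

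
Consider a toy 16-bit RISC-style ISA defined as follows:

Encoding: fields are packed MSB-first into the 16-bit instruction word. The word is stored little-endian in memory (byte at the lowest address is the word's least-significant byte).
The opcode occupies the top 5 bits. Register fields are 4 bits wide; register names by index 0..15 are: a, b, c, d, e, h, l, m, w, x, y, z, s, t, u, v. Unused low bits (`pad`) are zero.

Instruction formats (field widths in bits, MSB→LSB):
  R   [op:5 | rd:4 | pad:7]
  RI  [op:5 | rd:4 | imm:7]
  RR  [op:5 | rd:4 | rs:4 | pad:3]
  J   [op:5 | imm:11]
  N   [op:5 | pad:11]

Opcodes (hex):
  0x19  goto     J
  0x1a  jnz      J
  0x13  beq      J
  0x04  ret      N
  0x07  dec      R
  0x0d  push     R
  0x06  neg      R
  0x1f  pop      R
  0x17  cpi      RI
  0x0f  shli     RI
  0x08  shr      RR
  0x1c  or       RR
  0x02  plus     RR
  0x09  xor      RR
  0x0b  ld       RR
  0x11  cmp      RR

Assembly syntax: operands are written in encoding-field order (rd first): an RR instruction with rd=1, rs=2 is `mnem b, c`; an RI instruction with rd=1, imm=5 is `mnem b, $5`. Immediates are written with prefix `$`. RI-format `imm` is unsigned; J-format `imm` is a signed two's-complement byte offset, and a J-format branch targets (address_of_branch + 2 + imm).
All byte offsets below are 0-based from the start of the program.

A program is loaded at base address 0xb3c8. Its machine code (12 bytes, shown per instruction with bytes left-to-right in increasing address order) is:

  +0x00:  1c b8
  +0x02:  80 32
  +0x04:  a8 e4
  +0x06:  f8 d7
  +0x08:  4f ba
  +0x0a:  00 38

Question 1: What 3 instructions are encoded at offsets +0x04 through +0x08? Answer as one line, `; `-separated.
or x, h; jnz $-8; cpi e, $79

off 0x04: read a8 e4 as little → 0xe4a8
  top 5b → 0x1c → or [RR]
  [10:7] rd=9 = x
  [6:3] rs=5 = h
off 0x06: read f8 d7 as little → 0xd7f8
  top 5b → 0x1a → jnz [J]
  [10:0] imm=2040 (s11→-8) = $-8
off 0x08: read 4f ba as little → 0xba4f
  top 5b → 0x17 → cpi [RI]
  [10:7] rd=4 = e
  [6:0] imm=79 = $79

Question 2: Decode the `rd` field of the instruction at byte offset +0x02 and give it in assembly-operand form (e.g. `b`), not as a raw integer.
@+02  little-endian(80 32) = 0x3280
  op=0x3280>>11=0x6 ⇒ neg (R)
  rd@[10:7]=0x5 ⇒ h

h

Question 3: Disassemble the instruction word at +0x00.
@+00  little-endian(1c b8) = 0xb81c
  top 5b → 0x17 → cpi [RI]
  rd: (w>>7)&0xf=0x0 → a
  imm: (w>>0)&0x7f=0x1c → $28

cpi a, $28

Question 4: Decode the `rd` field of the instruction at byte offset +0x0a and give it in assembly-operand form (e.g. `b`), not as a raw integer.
a

+0x0a: 00 38 ⇒ word 0x3800 (little)
  top 5b → 0x7 → dec [R]
  rd: (w>>7)&0xf=0x0 → a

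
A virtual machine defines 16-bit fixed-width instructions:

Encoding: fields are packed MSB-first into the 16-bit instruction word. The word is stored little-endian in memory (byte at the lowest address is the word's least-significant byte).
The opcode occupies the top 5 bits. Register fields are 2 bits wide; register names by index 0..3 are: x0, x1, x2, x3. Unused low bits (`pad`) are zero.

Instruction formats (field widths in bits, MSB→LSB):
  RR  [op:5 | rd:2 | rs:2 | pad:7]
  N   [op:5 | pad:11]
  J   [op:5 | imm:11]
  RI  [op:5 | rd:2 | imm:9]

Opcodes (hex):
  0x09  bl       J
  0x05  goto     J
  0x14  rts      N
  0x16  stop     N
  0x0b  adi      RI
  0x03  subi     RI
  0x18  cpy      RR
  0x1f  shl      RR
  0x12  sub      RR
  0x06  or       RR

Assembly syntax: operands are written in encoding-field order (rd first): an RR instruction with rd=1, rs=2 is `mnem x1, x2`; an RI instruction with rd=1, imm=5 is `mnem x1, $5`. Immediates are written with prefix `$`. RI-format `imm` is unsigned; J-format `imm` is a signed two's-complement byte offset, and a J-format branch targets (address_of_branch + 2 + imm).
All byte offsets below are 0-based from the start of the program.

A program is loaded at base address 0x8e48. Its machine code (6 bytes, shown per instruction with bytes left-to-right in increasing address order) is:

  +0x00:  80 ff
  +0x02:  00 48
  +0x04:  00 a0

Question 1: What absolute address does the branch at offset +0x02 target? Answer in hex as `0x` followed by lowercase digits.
@+02  little-endian(00 48) = 0x4800
  op=0x4800>>11=0x9 ⇒ bl (J)
  [10:0] imm=0 = $0
  target = base 0x8e48 + off 0x02 + 2 + imm 0 = 0x8e4c

0x8e4c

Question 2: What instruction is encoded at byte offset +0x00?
shl x3, x3

off 0x00: read 80 ff as little → 0xff80
  opcode bits[15:11]=0x1f: shl/RR
  [10:9] rd=3 = x3
  [8:7] rs=3 = x3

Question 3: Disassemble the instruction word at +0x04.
rts

[04] 00 a0 → 0xa000
  opcode bits[15:11]=0x14: rts/N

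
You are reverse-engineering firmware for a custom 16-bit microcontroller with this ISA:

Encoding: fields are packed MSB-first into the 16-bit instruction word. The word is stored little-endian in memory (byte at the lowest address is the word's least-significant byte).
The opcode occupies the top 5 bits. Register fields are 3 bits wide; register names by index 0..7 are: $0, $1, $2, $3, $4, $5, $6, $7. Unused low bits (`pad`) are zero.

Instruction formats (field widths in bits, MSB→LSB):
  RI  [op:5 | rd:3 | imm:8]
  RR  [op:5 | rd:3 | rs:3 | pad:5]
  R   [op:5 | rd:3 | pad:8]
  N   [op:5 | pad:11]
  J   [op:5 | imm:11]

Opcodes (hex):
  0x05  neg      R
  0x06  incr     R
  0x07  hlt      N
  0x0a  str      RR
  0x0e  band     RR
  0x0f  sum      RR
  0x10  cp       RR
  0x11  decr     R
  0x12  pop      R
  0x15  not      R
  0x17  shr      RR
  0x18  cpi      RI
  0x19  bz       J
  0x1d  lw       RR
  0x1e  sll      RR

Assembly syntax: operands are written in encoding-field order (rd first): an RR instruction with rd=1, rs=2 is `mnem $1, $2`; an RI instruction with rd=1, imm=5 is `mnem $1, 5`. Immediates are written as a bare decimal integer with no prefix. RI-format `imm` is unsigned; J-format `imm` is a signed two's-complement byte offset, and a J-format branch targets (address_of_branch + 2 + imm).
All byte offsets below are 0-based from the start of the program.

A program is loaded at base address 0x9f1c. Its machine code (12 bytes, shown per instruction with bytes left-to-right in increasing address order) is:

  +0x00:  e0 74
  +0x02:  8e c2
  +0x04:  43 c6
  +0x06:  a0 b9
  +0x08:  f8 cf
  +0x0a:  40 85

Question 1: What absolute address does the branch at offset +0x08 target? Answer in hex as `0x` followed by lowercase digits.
+0x08: f8 cf ⇒ word 0xcff8 (little)
  op=0xcff8>>11=0x19 ⇒ bz (J)
  [10:0] imm=2040 (s11→-8) = -8
  target = base 0x9f1c + off 0x08 + 2 + imm -8 = 0x9f1e

0x9f1e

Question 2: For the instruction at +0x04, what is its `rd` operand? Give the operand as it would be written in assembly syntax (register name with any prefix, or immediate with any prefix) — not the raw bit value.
$6

+0x04: 43 c6 ⇒ word 0xc643 (little)
  opcode bits[15:11]=0x18: cpi/RI
  [10:8] rd=6 = $6
  [7:0] imm=67 = 67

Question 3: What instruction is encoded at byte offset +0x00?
off 0x00: read e0 74 as little → 0x74e0
  op=0x74e0>>11=0xe ⇒ band (RR)
  [10:8] rd=4 = $4
  [7:5] rs=7 = $7

band $4, $7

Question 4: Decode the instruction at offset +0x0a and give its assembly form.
@+0a  little-endian(40 85) = 0x8540
  top 5b → 0x10 → cp [RR]
  [10:8] rd=5 = $5
  [7:5] rs=2 = $2

cp $5, $2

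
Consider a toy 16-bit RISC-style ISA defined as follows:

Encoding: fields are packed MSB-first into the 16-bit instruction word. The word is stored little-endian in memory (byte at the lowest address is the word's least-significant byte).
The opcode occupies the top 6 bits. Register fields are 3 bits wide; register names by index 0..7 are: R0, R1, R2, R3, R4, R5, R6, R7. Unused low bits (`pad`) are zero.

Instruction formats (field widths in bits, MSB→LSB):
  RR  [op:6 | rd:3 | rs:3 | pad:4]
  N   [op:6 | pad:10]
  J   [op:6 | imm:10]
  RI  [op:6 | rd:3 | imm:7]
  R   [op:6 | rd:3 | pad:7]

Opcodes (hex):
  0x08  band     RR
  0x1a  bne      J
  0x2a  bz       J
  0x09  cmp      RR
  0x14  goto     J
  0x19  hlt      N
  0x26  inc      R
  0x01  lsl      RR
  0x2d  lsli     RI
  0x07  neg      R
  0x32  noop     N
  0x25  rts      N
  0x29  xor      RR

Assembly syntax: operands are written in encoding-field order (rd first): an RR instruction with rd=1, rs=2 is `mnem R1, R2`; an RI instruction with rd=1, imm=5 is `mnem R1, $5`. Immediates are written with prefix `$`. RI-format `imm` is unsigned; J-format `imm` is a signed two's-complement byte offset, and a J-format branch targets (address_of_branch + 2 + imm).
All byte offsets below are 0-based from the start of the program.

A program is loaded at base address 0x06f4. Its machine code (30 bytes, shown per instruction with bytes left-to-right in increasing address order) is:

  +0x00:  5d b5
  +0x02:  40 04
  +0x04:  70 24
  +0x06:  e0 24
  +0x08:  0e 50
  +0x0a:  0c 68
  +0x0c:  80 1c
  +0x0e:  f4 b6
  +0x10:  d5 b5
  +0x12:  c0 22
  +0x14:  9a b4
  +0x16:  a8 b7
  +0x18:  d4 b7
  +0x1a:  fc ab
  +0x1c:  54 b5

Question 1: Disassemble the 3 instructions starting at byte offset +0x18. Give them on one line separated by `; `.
off 0x18: read d4 b7 as little → 0xb7d4
  opcode bits[15:10]=0x2d: lsli/RI
  rd: (w>>7)&0x7=0x7 → R7
  imm: (w>>0)&0x7f=0x54 → $84
off 0x1a: read fc ab as little → 0xabfc
  opcode bits[15:10]=0x2a: bz/J
  imm: (w>>0)&0x3ff=0x3fc (s10→-4) → $-4
off 0x1c: read 54 b5 as little → 0xb554
  opcode bits[15:10]=0x2d: lsli/RI
  rd: (w>>7)&0x7=0x2 → R2
  imm: (w>>0)&0x7f=0x54 → $84

lsli R7, $84; bz $-4; lsli R2, $84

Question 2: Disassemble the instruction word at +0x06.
cmp R1, R6

off 0x06: read e0 24 as little → 0x24e0
  top 6b → 0x9 → cmp [RR]
  rd@[9:7]=0x1 ⇒ R1
  rs@[6:4]=0x6 ⇒ R6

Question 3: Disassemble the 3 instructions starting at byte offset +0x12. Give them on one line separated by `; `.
+0x12: c0 22 ⇒ word 0x22c0 (little)
  opcode bits[15:10]=0x8: band/RR
  rd@[9:7]=0x5 ⇒ R5
  rs@[6:4]=0x4 ⇒ R4
+0x14: 9a b4 ⇒ word 0xb49a (little)
  opcode bits[15:10]=0x2d: lsli/RI
  rd@[9:7]=0x1 ⇒ R1
  imm@[6:0]=0x1a ⇒ $26
+0x16: a8 b7 ⇒ word 0xb7a8 (little)
  opcode bits[15:10]=0x2d: lsli/RI
  rd@[9:7]=0x7 ⇒ R7
  imm@[6:0]=0x28 ⇒ $40

band R5, R4; lsli R1, $26; lsli R7, $40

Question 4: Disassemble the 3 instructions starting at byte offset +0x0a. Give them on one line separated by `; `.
bne $12; neg R1; lsli R5, $116

+0x0a: 0c 68 ⇒ word 0x680c (little)
  op=0x680c>>10=0x1a ⇒ bne (J)
  imm: (w>>0)&0x3ff=0xc → $12
+0x0c: 80 1c ⇒ word 0x1c80 (little)
  op=0x1c80>>10=0x7 ⇒ neg (R)
  rd: (w>>7)&0x7=0x1 → R1
+0x0e: f4 b6 ⇒ word 0xb6f4 (little)
  op=0xb6f4>>10=0x2d ⇒ lsli (RI)
  rd: (w>>7)&0x7=0x5 → R5
  imm: (w>>0)&0x7f=0x74 → $116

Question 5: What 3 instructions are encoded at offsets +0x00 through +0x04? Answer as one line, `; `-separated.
@+00  little-endian(5d b5) = 0xb55d
  opcode bits[15:10]=0x2d: lsli/RI
  rd: (w>>7)&0x7=0x2 → R2
  imm: (w>>0)&0x7f=0x5d → $93
@+02  little-endian(40 04) = 0x0440
  opcode bits[15:10]=0x1: lsl/RR
  rd: (w>>7)&0x7=0x0 → R0
  rs: (w>>4)&0x7=0x4 → R4
@+04  little-endian(70 24) = 0x2470
  opcode bits[15:10]=0x9: cmp/RR
  rd: (w>>7)&0x7=0x0 → R0
  rs: (w>>4)&0x7=0x7 → R7

lsli R2, $93; lsl R0, R4; cmp R0, R7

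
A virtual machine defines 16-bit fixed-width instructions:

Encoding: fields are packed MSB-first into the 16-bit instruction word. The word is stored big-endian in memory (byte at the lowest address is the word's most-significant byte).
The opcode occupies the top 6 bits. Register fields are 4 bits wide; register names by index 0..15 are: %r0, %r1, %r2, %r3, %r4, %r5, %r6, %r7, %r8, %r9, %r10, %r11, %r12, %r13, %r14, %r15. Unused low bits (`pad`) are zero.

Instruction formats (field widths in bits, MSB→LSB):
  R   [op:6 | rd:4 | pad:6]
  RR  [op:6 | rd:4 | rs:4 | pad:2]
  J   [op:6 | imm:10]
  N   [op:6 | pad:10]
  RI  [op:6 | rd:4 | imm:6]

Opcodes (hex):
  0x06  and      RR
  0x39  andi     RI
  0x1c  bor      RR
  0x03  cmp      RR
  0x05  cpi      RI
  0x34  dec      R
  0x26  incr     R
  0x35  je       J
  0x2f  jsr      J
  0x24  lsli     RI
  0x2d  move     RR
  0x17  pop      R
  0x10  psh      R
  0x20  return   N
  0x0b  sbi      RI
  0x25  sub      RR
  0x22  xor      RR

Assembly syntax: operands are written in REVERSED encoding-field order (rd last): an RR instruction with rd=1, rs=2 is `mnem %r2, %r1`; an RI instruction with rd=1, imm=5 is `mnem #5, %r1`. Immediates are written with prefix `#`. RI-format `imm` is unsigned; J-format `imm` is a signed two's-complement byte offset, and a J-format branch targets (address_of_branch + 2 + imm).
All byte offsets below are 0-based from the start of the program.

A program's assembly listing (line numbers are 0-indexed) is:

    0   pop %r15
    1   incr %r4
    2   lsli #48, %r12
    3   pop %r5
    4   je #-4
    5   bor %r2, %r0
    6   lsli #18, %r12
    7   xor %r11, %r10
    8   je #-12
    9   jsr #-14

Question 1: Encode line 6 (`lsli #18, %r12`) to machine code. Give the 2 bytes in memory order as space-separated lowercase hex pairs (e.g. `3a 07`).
6. lsli fields op=0x24:6|rd=12:4|imm=18:6 → word 9312h → 93 12

93 12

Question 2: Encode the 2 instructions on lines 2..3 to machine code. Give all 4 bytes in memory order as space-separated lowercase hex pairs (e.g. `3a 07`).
line 2 (lsli): pack op=0x24:6|rd=12:4|imm=48:6 = 0x9330; big→ 93 30
line 3 (pop): pack op=0x17:6|rd=5:4|pad=0:6 = 0x5d40; big→ 5d 40

93 30 5d 40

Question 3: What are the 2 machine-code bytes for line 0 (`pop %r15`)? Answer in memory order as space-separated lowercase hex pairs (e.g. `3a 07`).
5f c0

line 0 (pop): pack op=0x17:6|rd=15:4|pad=0:6 = 0x5fc0; big→ 5f c0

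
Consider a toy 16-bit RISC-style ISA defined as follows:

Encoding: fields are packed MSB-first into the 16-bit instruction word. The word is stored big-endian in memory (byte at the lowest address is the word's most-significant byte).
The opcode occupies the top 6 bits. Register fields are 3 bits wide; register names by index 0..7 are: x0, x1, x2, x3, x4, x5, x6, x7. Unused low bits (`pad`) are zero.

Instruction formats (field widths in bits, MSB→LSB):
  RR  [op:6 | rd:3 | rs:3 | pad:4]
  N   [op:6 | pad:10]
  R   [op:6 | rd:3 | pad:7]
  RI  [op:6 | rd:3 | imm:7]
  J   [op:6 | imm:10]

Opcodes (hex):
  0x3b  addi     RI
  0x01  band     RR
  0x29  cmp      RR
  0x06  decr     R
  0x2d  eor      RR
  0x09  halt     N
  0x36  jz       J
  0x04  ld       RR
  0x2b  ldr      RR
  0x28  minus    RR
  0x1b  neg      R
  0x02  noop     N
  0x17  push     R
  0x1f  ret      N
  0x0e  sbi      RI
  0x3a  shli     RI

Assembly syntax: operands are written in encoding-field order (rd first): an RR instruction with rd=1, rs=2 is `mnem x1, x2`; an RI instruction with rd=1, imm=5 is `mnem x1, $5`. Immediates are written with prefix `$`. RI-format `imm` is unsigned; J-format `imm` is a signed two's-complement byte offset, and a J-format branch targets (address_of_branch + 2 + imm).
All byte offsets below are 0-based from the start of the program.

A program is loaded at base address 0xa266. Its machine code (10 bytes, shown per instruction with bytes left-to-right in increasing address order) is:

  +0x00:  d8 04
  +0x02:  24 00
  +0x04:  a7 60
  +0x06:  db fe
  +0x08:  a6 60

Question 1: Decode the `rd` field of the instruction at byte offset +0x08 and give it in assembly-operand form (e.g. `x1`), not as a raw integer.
x4

[08] a6 60 → 0xa660
  op=0xa660>>10=0x29 ⇒ cmp (RR)
  rd@[9:7]=0x4 ⇒ x4
  rs@[6:4]=0x6 ⇒ x6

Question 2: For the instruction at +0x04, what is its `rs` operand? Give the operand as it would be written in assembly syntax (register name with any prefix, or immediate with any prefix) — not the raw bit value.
x6

[04] a7 60 → 0xa760
  top 6b → 0x29 → cmp [RR]
  [9:7] rd=6 = x6
  [6:4] rs=6 = x6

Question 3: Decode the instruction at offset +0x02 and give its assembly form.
halt

@+02  big-endian(24 00) = 0x2400
  top 6b → 0x9 → halt [N]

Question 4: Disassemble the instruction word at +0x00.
[00] d8 04 → 0xd804
  top 6b → 0x36 → jz [J]
  imm: (w>>0)&0x3ff=0x4 → $4

jz $4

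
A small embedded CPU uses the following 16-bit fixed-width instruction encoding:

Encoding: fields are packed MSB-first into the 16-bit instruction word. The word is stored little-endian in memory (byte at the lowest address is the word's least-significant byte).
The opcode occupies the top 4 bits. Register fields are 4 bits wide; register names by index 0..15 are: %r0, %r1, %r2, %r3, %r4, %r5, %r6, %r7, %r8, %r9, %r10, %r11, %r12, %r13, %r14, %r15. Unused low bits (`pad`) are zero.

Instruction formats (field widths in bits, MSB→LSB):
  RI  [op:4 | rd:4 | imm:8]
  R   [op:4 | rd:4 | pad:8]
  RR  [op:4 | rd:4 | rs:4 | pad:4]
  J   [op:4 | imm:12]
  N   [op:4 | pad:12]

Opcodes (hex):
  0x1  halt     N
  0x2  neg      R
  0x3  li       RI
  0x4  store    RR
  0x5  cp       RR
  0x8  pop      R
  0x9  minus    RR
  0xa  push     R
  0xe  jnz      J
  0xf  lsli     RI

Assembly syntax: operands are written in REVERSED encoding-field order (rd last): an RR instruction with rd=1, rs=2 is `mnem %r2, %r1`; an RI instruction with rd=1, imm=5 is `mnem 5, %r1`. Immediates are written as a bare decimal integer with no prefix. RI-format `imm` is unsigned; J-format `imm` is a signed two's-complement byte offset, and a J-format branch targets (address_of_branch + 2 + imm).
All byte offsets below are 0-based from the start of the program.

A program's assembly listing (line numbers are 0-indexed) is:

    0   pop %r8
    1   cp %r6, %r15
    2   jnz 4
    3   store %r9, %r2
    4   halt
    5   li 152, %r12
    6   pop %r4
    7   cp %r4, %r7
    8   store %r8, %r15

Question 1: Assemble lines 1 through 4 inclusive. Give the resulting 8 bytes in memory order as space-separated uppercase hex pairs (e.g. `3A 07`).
60 5F 04 E0 90 42 00 10

L1: cp op=0x5:4|rd=15:4|rs=6:4|pad=0:4 ⇒ 0x5f60 ⇒ little 60 5f
L2: jnz op=0xe:4|imm=4:12 ⇒ 0xe004 ⇒ little 04 e0
L3: store op=0x4:4|rd=2:4|rs=9:4|pad=0:4 ⇒ 0x4290 ⇒ little 90 42
L4: halt op=0x1:4|pad=0:12 ⇒ 0x1000 ⇒ little 00 10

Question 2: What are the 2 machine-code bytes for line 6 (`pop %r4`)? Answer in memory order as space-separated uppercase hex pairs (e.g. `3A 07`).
line 6 (pop): pack op=0x8:4|rd=4:4|pad=0:8 = 0x8400; little→ 00 84

00 84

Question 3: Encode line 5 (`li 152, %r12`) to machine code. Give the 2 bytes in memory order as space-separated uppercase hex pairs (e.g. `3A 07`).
L5: li op=0x3:4|rd=12:4|imm=152:8 ⇒ 0x3c98 ⇒ little 98 3c

98 3C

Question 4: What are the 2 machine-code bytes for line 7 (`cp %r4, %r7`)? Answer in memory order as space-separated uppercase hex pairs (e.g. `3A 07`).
L7: cp op=0x5:4|rd=7:4|rs=4:4|pad=0:4 ⇒ 0x5740 ⇒ little 40 57

40 57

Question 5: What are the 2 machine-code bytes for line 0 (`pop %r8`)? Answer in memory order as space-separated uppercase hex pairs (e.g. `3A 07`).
0. pop fields op=0x8:4|rd=8:4|pad=0:8 → word 8800h → 00 88

00 88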